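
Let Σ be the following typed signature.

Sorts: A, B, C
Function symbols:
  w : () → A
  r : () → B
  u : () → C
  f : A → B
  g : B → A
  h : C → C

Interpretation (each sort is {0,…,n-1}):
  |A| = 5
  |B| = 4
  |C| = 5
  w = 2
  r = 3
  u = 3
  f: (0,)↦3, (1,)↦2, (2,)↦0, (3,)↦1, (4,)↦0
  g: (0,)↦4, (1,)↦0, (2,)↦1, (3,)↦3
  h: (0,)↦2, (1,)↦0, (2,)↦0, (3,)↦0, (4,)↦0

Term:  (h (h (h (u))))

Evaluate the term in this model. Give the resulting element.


  u = 3
  (h (u)) = h(3,) = 0
  (h (h (u))) = h(0,) = 2
  (h (h (h (u)))) = h(2,) = 0

value = 0


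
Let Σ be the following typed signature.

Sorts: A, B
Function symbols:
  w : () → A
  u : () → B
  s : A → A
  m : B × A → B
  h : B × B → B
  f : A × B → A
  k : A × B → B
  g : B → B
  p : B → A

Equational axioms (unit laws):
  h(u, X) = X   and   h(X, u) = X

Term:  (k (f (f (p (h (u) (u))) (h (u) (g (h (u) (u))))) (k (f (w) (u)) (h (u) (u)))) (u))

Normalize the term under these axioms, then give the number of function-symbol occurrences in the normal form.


1. (k (f (f (p (h (u) (u))) (h (u) (g (h (u) (u))))) (k (f (w) (u)) (h (u) (u)))) (u))  →  (k (f (f (p (u)) (h (u) (g (h (u) (u))))) (k (f (w) (u)) (h (u) (u)))) (u))
2. (k (f (f (p (u)) (h (u) (g (h (u) (u))))) (k (f (w) (u)) (h (u) (u)))) (u))  →  (k (f (f (p (u)) (g (h (u) (u)))) (k (f (w) (u)) (h (u) (u)))) (u))
3. (k (f (f (p (u)) (g (h (u) (u)))) (k (f (w) (u)) (h (u) (u)))) (u))  →  (k (f (f (p (u)) (g (u))) (k (f (w) (u)) (h (u) (u)))) (u))
4. (k (f (f (p (u)) (g (u))) (k (f (w) (u)) (h (u) (u)))) (u))  →  (k (f (f (p (u)) (g (u))) (k (f (w) (u)) (u))) (u))
normal form: (k (f (f (p (u)) (g (u))) (k (f (w) (u)) (u))) (u))

size = 13


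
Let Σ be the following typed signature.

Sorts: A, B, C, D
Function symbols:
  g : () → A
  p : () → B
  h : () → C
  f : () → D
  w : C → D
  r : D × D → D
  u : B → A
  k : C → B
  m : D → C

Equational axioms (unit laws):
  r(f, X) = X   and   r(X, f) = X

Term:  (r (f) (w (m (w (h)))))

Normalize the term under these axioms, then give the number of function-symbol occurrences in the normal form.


1. (r (f) (w (m (w (h)))))  →  (w (m (w (h))))
normal form: (w (m (w (h))))

size = 4


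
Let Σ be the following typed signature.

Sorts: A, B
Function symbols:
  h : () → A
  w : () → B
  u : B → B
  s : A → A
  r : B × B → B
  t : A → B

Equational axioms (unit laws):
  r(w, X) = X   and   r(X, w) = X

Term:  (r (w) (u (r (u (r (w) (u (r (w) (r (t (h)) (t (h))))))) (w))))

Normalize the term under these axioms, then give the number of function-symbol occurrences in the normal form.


size = 8

1. (r (w) (u (r (u (r (w) (u (r (w) (r (t (h)) (t (h))))))) (w))))  →  (u (r (u (r (w) (u (r (w) (r (t (h)) (t (h))))))) (w)))
2. (u (r (u (r (w) (u (r (w) (r (t (h)) (t (h))))))) (w)))  →  (u (u (r (w) (u (r (w) (r (t (h)) (t (h))))))))
3. (u (u (r (w) (u (r (w) (r (t (h)) (t (h))))))))  →  (u (u (u (r (w) (r (t (h)) (t (h)))))))
4. (u (u (u (r (w) (r (t (h)) (t (h)))))))  →  (u (u (u (r (t (h)) (t (h))))))
normal form: (u (u (u (r (t (h)) (t (h))))))


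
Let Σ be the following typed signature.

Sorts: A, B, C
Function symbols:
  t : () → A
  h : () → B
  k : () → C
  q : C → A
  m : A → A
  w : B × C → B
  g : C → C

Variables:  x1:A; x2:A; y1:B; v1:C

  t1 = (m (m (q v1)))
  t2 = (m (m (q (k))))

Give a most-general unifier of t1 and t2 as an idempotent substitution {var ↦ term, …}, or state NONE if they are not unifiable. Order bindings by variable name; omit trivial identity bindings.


{v1 ↦ (k)}


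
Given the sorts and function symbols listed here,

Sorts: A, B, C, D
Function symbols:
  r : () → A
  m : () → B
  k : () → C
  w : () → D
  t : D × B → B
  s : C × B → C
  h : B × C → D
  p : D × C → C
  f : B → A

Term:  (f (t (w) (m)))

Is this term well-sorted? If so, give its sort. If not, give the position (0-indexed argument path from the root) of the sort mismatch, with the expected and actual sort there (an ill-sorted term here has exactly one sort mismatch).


    (w) : D
    (m) : B
  (t (w) (m)) : B
(f (t (w) (m))) : A

well-sorted; sort = A


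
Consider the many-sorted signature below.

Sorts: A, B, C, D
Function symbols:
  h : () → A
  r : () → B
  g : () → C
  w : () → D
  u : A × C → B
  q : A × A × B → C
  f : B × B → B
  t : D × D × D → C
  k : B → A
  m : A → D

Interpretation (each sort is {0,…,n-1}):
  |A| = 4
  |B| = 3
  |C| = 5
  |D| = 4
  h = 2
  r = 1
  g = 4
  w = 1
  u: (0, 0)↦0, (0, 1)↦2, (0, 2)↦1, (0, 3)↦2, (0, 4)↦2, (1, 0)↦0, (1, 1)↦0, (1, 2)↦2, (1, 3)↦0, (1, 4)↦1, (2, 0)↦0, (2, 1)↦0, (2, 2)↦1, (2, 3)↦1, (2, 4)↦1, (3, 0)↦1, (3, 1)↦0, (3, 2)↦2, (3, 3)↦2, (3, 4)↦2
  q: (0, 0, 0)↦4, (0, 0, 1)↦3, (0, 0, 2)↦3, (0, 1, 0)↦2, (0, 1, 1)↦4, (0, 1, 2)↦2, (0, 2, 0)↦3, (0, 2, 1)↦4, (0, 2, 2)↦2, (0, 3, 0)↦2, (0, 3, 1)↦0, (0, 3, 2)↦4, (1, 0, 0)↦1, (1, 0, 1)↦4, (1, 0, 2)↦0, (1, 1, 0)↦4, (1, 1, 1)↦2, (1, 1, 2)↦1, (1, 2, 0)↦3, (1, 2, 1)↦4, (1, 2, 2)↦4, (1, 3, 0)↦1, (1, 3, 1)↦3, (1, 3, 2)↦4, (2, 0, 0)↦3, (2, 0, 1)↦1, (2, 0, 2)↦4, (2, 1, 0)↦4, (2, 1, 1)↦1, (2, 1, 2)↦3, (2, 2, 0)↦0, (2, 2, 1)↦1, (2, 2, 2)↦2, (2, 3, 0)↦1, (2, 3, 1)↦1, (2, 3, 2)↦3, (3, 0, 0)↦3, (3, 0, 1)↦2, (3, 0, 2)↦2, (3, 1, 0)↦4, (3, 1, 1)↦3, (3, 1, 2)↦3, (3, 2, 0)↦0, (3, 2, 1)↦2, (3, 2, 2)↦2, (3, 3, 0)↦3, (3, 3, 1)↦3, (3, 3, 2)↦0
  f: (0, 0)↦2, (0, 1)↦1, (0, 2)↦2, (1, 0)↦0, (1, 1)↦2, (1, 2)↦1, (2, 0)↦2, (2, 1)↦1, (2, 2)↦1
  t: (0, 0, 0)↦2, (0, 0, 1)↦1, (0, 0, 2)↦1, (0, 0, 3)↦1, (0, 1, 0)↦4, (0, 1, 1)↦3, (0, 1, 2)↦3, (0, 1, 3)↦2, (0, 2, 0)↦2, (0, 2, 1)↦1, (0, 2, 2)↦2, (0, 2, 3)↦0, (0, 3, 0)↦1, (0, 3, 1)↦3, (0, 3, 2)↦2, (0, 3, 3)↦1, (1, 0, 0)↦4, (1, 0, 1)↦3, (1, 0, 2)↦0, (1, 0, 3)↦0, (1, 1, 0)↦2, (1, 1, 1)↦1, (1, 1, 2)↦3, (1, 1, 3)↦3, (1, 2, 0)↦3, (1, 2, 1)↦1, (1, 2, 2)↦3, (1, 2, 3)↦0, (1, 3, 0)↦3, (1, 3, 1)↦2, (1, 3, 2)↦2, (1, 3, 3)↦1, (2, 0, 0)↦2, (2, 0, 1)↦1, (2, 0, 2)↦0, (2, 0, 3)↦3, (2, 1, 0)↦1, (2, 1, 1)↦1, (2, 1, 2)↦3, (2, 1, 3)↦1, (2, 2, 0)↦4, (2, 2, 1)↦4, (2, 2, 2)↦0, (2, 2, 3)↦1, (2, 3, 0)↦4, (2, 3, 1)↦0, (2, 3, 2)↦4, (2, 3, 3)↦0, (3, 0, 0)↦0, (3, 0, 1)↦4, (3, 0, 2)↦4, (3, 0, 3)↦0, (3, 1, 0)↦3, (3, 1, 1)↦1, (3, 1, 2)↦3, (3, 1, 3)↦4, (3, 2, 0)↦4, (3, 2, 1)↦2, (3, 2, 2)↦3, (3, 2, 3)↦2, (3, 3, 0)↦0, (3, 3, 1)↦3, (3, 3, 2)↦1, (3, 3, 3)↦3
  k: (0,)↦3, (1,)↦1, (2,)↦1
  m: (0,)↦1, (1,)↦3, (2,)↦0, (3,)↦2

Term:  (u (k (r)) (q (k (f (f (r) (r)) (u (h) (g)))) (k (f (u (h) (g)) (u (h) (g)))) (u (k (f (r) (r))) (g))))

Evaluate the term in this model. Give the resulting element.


  r = 1
  (k (r)) = k(1,) = 1
  r = 1
  r = 1
  (f (r) (r)) = f(1, 1) = 2
  h = 2
  g = 4
  (u (h) (g)) = u(2, 4) = 1
  (f (f (r) (r)) (u (h) (g))) = f(2, 1) = 1
  (k (f (f (r) (r)) (u (h) (g)))) = k(1,) = 1
  h = 2
  g = 4
  (u (h) (g)) = u(2, 4) = 1
  h = 2
  g = 4
  (u (h) (g)) = u(2, 4) = 1
  (f (u (h) (g)) (u (h) (g))) = f(1, 1) = 2
  (k (f (u (h) (g)) (u (h) (g)))) = k(2,) = 1
  r = 1
  r = 1
  (f (r) (r)) = f(1, 1) = 2
  (k (f (r) (r))) = k(2,) = 1
  g = 4
  (u (k (f (r) (r))) (g)) = u(1, 4) = 1
  (q (k (f (f (r) (r)) (u (h) (g)))) (k (f (u (h) (g)) (u (h) (g)))) (u (k (f (r) (r))) (g))) = q(1, 1, 1) = 2
  (u (k (r)) (q (k (f (f (r) (r)) (u (h) (g)))) (k (f (u (h) (g)) (u (h) (g)))) (u (k (f (r) (r))) (g)))) = u(1, 2) = 2

value = 2


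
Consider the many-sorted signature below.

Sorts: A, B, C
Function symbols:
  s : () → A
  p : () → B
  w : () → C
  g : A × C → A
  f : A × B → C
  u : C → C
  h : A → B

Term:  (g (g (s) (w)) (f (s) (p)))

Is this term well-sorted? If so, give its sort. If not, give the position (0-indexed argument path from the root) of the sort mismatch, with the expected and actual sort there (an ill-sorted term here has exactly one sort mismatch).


well-sorted; sort = A

    (s) : A
    (w) : C
  (g (s) (w)) : A
    (s) : A
    (p) : B
  (f (s) (p)) : C
(g (g (s) (w)) (f (s) (p))) : A


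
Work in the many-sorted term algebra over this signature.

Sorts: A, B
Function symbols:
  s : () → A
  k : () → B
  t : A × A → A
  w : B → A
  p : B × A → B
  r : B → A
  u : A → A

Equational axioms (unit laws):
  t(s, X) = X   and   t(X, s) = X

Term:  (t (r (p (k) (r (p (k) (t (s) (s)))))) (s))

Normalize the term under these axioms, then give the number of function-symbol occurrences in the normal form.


1. (t (r (p (k) (r (p (k) (t (s) (s)))))) (s))  →  (r (p (k) (r (p (k) (t (s) (s))))))
2. (r (p (k) (r (p (k) (t (s) (s))))))  →  (r (p (k) (r (p (k) (s)))))
normal form: (r (p (k) (r (p (k) (s)))))

size = 7


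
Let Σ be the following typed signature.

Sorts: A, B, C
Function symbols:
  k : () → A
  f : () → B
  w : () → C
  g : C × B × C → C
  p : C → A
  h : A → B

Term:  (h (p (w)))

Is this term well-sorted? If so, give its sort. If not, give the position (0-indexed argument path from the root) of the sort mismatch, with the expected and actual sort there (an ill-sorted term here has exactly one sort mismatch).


    (w) : C
  (p (w)) : A
(h (p (w))) : B

well-sorted; sort = B


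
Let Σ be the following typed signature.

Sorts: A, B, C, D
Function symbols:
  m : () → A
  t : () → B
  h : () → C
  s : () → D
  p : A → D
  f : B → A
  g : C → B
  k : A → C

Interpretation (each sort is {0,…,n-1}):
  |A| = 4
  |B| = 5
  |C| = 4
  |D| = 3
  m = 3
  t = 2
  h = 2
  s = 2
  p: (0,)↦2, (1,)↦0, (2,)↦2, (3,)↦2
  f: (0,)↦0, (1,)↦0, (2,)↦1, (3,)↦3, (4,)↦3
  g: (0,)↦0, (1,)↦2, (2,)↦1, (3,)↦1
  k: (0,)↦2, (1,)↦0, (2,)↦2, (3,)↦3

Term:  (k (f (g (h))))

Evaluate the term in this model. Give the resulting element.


value = 2

  h = 2
  (g (h)) = g(2,) = 1
  (f (g (h))) = f(1,) = 0
  (k (f (g (h)))) = k(0,) = 2


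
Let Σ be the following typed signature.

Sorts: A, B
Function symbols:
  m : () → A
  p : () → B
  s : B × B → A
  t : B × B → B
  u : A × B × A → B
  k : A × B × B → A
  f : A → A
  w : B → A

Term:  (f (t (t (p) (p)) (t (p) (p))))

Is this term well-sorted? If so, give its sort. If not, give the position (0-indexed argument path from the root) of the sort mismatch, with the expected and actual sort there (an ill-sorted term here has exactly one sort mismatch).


ill-sorted at position [0]: expected A, got B

      (p) : B
      (p) : B
    (t (p) (p)) : B
      (p) : B
      (p) : B
    (t (p) (p)) : B
  (t (t (p) (p)) (t (p) (p))) : B
(f (t (t (p) (p)) (t (p) (p)))) : ✗ arg 0 at [0] has sort B, expected A


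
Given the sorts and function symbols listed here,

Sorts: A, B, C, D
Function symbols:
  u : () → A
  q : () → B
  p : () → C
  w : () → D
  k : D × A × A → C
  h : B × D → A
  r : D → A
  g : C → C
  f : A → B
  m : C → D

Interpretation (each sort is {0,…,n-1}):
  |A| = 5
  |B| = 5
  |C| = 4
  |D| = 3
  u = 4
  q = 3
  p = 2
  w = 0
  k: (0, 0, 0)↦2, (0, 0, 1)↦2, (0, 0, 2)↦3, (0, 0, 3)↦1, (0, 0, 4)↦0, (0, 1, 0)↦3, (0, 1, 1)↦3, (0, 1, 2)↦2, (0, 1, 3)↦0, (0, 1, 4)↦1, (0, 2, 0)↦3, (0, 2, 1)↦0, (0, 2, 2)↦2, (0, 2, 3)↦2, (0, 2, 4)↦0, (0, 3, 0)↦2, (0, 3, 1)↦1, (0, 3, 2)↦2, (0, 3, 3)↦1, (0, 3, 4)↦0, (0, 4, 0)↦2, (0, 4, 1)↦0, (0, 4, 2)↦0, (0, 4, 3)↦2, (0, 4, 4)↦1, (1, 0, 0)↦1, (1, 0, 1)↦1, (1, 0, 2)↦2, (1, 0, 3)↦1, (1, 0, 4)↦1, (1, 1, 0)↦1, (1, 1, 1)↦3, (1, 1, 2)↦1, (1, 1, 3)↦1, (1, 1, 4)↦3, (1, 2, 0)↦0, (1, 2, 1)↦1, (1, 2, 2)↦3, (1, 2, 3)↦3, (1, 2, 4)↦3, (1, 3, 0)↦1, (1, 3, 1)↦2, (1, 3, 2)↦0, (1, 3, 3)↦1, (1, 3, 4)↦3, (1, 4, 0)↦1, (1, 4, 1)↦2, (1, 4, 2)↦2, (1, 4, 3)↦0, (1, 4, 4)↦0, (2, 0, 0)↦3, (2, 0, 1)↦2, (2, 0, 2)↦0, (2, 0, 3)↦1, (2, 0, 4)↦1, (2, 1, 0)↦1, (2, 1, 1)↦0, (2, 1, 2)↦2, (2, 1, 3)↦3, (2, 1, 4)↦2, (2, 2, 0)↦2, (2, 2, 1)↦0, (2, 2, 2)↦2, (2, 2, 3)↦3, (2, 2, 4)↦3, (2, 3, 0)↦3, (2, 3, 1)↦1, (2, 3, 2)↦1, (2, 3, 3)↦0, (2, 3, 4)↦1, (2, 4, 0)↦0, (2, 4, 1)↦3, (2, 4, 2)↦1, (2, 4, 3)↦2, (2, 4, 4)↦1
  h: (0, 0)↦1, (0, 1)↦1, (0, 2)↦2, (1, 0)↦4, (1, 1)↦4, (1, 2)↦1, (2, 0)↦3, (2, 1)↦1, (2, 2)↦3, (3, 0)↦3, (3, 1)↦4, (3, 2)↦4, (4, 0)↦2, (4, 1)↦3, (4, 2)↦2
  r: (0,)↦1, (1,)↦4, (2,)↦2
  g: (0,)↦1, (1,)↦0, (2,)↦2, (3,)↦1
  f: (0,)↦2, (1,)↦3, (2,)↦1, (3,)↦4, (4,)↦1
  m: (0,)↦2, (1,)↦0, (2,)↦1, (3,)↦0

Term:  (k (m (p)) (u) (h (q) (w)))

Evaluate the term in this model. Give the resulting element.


value = 0

  p = 2
  (m (p)) = m(2,) = 1
  u = 4
  q = 3
  w = 0
  (h (q) (w)) = h(3, 0) = 3
  (k (m (p)) (u) (h (q) (w))) = k(1, 4, 3) = 0


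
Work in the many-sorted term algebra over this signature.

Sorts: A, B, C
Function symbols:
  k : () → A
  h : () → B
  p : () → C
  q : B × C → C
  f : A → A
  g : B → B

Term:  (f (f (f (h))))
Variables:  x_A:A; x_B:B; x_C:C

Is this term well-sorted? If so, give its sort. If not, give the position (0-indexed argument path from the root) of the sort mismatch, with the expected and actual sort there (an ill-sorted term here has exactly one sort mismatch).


      (h) : B
    (f (h)) : ✗ arg 0 at [0, 0, 0] has sort B, expected A

ill-sorted at position [0, 0, 0]: expected A, got B


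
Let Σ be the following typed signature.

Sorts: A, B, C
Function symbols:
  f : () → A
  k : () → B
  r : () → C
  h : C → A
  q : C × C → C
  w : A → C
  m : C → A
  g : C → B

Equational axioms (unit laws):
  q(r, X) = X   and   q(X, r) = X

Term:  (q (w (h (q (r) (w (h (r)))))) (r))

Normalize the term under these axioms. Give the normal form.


1. (q (w (h (q (r) (w (h (r)))))) (r))  →  (w (h (q (r) (w (h (r))))))
2. (w (h (q (r) (w (h (r))))))  →  (w (h (w (h (r)))))

normal form = (w (h (w (h (r)))))


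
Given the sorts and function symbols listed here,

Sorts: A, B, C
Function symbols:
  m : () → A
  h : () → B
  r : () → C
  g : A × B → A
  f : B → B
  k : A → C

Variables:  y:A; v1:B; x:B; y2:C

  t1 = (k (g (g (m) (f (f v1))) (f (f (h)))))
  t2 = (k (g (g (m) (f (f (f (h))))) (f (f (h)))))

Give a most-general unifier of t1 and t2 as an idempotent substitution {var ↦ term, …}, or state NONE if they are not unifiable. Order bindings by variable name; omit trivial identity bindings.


{v1 ↦ (f (h))}


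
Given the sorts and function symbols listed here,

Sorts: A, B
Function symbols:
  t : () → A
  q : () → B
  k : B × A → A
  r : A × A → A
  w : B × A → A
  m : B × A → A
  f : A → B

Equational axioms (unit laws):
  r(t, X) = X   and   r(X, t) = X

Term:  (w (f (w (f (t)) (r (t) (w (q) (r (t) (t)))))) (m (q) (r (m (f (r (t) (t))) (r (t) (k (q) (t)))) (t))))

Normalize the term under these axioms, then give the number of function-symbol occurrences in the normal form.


size = 16

1. (w (f (w (f (t)) (r (t) (w (q) (r (t) (t)))))) (m (q) (r (m (f (r (t) (t))) (r (t) (k (q) (t)))) (t))))  →  (w (f (w (f (t)) (w (q) (r (t) (t))))) (m (q) (r (m (f (r (t) (t))) (r (t) (k (q) (t)))) (t))))
2. (w (f (w (f (t)) (w (q) (r (t) (t))))) (m (q) (r (m (f (r (t) (t))) (r (t) (k (q) (t)))) (t))))  →  (w (f (w (f (t)) (w (q) (t)))) (m (q) (r (m (f (r (t) (t))) (r (t) (k (q) (t)))) (t))))
3. (w (f (w (f (t)) (w (q) (t)))) (m (q) (r (m (f (r (t) (t))) (r (t) (k (q) (t)))) (t))))  →  (w (f (w (f (t)) (w (q) (t)))) (m (q) (m (f (r (t) (t))) (r (t) (k (q) (t))))))
4. (w (f (w (f (t)) (w (q) (t)))) (m (q) (m (f (r (t) (t))) (r (t) (k (q) (t))))))  →  (w (f (w (f (t)) (w (q) (t)))) (m (q) (m (f (t)) (r (t) (k (q) (t))))))
5. (w (f (w (f (t)) (w (q) (t)))) (m (q) (m (f (t)) (r (t) (k (q) (t))))))  →  (w (f (w (f (t)) (w (q) (t)))) (m (q) (m (f (t)) (k (q) (t)))))
normal form: (w (f (w (f (t)) (w (q) (t)))) (m (q) (m (f (t)) (k (q) (t)))))


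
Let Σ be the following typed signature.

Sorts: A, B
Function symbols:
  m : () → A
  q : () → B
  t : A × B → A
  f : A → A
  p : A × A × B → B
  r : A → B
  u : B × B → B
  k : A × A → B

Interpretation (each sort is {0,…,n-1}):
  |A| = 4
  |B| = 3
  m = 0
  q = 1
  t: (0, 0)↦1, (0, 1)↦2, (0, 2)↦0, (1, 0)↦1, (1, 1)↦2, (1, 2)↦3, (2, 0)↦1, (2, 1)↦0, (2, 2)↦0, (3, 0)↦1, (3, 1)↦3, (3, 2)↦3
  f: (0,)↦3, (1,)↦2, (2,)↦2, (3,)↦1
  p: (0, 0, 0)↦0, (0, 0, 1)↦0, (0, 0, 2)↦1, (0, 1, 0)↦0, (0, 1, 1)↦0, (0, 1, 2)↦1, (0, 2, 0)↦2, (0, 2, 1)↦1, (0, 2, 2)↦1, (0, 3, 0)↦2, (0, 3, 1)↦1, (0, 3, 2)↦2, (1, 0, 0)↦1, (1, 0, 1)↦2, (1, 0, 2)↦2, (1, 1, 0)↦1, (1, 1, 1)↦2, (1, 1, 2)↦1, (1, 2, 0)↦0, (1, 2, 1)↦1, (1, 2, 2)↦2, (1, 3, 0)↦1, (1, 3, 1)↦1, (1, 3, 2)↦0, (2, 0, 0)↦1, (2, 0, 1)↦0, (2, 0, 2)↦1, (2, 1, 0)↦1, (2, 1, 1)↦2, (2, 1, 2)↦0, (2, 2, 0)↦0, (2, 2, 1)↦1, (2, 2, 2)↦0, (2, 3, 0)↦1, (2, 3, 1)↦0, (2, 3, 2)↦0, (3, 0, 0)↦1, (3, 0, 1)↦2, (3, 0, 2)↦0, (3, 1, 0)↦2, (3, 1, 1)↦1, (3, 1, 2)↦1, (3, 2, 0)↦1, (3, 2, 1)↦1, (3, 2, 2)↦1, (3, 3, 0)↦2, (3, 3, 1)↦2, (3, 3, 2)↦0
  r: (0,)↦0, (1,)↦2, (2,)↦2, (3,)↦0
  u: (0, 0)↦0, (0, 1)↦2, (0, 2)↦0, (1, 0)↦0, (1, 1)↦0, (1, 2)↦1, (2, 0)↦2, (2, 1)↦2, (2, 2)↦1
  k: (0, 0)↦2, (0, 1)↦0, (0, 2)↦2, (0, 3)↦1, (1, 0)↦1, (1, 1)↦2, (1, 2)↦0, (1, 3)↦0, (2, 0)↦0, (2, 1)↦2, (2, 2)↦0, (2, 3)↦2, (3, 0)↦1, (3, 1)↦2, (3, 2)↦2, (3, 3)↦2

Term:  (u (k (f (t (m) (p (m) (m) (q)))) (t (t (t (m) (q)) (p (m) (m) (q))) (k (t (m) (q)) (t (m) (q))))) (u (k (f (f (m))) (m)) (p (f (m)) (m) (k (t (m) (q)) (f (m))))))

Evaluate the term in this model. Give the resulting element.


value = 2

  m = 0
  m = 0
  m = 0
  q = 1
  (p (m) (m) (q)) = p(0, 0, 1) = 0
  (t (m) (p (m) (m) (q))) = t(0, 0) = 1
  (f (t (m) (p (m) (m) (q)))) = f(1,) = 2
  m = 0
  q = 1
  (t (m) (q)) = t(0, 1) = 2
  m = 0
  m = 0
  q = 1
  (p (m) (m) (q)) = p(0, 0, 1) = 0
  (t (t (m) (q)) (p (m) (m) (q))) = t(2, 0) = 1
  m = 0
  q = 1
  (t (m) (q)) = t(0, 1) = 2
  m = 0
  q = 1
  (t (m) (q)) = t(0, 1) = 2
  (k (t (m) (q)) (t (m) (q))) = k(2, 2) = 0
  (t (t (t (m) (q)) (p (m) (m) (q))) (k (t (m) (q)) (t (m) (q)))) = t(1, 0) = 1
  (k (f (t (m) (p (m) (m) (q)))) (t (t (t (m) (q)) (p (m) (m) (q))) (k (t (m) (q)) (t (m) (q))))) = k(2, 1) = 2
  m = 0
  (f (m)) = f(0,) = 3
  (f (f (m))) = f(3,) = 1
  m = 0
  (k (f (f (m))) (m)) = k(1, 0) = 1
  m = 0
  (f (m)) = f(0,) = 3
  m = 0
  m = 0
  q = 1
  (t (m) (q)) = t(0, 1) = 2
  m = 0
  (f (m)) = f(0,) = 3
  (k (t (m) (q)) (f (m))) = k(2, 3) = 2
  (p (f (m)) (m) (k (t (m) (q)) (f (m)))) = p(3, 0, 2) = 0
  (u (k (f (f (m))) (m)) (p (f (m)) (m) (k (t (m) (q)) (f (m))))) = u(1, 0) = 0
  (u (k (f (t (m) (p (m) (m) (q)))) (t (t (t (m) (q)) (p (m) (m) (q))) (k (t (m) (q)) (t (m) (q))))) (u (k (f (f (m))) (m)) (p (f (m)) (m) (k (t (m) (q)) (f (m)))))) = u(2, 0) = 2


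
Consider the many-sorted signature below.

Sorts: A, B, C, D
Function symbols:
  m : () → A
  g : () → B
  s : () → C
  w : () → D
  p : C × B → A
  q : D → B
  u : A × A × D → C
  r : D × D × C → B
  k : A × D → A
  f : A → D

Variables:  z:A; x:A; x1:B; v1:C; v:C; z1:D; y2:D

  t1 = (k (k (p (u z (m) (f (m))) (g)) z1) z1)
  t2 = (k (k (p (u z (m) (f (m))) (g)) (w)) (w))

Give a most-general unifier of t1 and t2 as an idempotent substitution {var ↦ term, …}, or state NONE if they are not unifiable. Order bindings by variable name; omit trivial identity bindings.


{z1 ↦ (w)}


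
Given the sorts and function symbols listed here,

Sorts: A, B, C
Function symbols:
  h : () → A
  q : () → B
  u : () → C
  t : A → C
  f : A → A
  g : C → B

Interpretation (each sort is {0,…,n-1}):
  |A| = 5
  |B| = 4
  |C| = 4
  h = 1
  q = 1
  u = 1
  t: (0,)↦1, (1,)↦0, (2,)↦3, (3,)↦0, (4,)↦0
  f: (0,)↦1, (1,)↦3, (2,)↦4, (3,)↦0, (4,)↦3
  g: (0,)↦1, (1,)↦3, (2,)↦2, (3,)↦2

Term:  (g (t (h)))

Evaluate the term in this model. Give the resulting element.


  h = 1
  (t (h)) = t(1,) = 0
  (g (t (h))) = g(0,) = 1

value = 1


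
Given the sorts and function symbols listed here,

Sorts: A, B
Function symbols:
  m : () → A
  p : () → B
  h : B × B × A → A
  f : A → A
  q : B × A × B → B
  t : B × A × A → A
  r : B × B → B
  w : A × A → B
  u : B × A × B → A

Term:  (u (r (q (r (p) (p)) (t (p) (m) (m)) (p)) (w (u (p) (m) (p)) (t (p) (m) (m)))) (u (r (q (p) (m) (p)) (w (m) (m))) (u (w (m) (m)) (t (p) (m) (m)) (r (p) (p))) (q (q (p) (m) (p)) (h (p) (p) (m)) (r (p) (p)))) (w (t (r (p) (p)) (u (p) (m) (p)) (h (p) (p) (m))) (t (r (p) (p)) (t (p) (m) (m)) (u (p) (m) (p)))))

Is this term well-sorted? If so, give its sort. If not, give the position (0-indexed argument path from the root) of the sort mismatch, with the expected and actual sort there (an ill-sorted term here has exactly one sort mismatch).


        (p) : B
        (p) : B
      (r (p) (p)) : B
        (p) : B
        (m) : A
        (m) : A
      (t (p) (m) (m)) : A
      (p) : B
    (q (r (p) (p)) (t (p) (m) (m)) (p)) : B
        (p) : B
        (m) : A
        (p) : B
      (u (p) (m) (p)) : A
        (p) : B
        (m) : A
        (m) : A
      (t (p) (m) (m)) : A
    (w (u (p) (m) (p)) (t (p) (m) (m))) : B
  (r (q (r (p) (p)) (t (p) (m) (m)) (p)) (w (u (p) (m) (p)) (t (p) (m) (m)))) : B
        (p) : B
        (m) : A
        (p) : B
      (q (p) (m) (p)) : B
        (m) : A
        (m) : A
      (w (m) (m)) : B
    (r (q (p) (m) (p)) (w (m) (m))) : B
        (m) : A
        (m) : A
      (w (m) (m)) : B
        (p) : B
        (m) : A
        (m) : A
      (t (p) (m) (m)) : A
        (p) : B
        (p) : B
      (r (p) (p)) : B
    (u (w (m) (m)) (t (p) (m) (m)) (r (p) (p))) : A
        (p) : B
        (m) : A
        (p) : B
      (q (p) (m) (p)) : B
        (p) : B
        (p) : B
        (m) : A
      (h (p) (p) (m)) : A
        (p) : B
        (p) : B
      (r (p) (p)) : B
    (q (q (p) (m) (p)) (h (p) (p) (m)) (r (p) (p))) : B
  (u (r (q (p) (m) (p)) (w (m) (m))) (u (w (m) (m)) (t (p) (m) (m)) (r (p) (p))) (q (q (p) (m) (p)) (h (p) (p) (m)) (r (p) (p)))) : A
        (p) : B
        (p) : B
      (r (p) (p)) : B
        (p) : B
        (m) : A
        (p) : B
      (u (p) (m) (p)) : A
        (p) : B
        (p) : B
        (m) : A
      (h (p) (p) (m)) : A
    (t (r (p) (p)) (u (p) (m) (p)) (h (p) (p) (m))) : A
        (p) : B
        (p) : B
      (r (p) (p)) : B
        (p) : B
        (m) : A
        (m) : A
      (t (p) (m) (m)) : A
        (p) : B
        (m) : A
        (p) : B
      (u (p) (m) (p)) : A
    (t (r (p) (p)) (t (p) (m) (m)) (u (p) (m) (p))) : A
  (w (t (r (p) (p)) (u (p) (m) (p)) (h (p) (p) (m))) (t (r (p) (p)) (t (p) (m) (m)) (u (p) (m) (p)))) : B
(u (r (q (r (p) (p)) (t (p) (m) (m)) (p)) (w (u (p) (m) (p)) (t (p) (m) (m)))) (u (r (q (p) (m) (p)) (w (m) (m))) (u (w (m) (m)) (t (p) (m) (m)) (r (p) (p))) (q (q (p) (m) (p)) (h (p) (p) (m)) (r (p) (p)))) (w (t (r (p) (p)) (u (p) (m) (p)) (h (p) (p) (m))) (t (r (p) (p)) (t (p) (m) (m)) (u (p) (m) (p))))) : A

well-sorted; sort = A


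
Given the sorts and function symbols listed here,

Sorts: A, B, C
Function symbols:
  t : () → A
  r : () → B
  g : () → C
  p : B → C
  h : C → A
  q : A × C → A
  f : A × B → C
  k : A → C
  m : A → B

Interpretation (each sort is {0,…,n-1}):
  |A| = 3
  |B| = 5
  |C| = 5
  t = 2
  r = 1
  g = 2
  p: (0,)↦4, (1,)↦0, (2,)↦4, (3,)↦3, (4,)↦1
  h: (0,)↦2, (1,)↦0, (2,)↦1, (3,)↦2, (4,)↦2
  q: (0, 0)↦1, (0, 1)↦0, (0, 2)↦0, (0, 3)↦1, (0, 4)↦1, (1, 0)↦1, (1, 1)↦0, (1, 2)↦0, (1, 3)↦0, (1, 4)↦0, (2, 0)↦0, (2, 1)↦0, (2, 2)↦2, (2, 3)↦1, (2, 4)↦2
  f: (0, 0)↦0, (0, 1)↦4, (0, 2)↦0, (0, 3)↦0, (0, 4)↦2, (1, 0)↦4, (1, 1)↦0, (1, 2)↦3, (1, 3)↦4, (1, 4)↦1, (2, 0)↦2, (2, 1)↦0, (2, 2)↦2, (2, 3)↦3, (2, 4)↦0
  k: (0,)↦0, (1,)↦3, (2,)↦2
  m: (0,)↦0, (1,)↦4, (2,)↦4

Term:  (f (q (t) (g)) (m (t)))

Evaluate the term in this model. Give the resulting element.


  t = 2
  g = 2
  (q (t) (g)) = q(2, 2) = 2
  t = 2
  (m (t)) = m(2,) = 4
  (f (q (t) (g)) (m (t))) = f(2, 4) = 0

value = 0


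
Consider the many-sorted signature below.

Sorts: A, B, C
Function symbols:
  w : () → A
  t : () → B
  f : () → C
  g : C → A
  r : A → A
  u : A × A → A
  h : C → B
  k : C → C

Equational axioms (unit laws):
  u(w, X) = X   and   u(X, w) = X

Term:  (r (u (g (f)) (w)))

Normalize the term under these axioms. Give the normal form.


normal form = (r (g (f)))

1. (r (u (g (f)) (w)))  →  (r (g (f)))


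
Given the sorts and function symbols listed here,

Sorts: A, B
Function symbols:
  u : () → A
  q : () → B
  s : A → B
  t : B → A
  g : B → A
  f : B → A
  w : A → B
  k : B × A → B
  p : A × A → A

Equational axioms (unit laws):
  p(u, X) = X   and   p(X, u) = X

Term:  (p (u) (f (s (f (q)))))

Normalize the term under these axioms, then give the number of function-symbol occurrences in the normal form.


size = 4

1. (p (u) (f (s (f (q)))))  →  (f (s (f (q))))
normal form: (f (s (f (q))))


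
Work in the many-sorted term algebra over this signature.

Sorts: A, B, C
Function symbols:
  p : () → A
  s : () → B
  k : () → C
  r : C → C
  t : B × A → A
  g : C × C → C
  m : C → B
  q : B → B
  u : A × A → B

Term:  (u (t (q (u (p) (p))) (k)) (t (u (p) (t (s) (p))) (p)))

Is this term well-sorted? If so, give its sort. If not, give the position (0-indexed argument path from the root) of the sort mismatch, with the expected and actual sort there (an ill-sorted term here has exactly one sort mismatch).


ill-sorted at position [0, 1]: expected A, got C

        (p) : A
        (p) : A
      (u (p) (p)) : B
    (q (u (p) (p))) : B
    (k) : C
  (t (q (u (p) (p))) (k)) : ✗ arg 1 at [0, 1] has sort C, expected A
      (p) : A
        (s) : B
        (p) : A
      (t (s) (p)) : A
    (u (p) (t (s) (p))) : B
    (p) : A
  (t (u (p) (t (s) (p))) (p)) : A


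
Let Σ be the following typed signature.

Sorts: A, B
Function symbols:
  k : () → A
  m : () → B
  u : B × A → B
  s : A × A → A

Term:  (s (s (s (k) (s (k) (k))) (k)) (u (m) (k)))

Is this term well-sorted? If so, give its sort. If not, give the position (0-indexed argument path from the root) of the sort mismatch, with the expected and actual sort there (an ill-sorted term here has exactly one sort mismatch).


      (k) : A
        (k) : A
        (k) : A
      (s (k) (k)) : A
    (s (k) (s (k) (k))) : A
    (k) : A
  (s (s (k) (s (k) (k))) (k)) : A
    (m) : B
    (k) : A
  (u (m) (k)) : B
(s (s (s (k) (s (k) (k))) (k)) (u (m) (k))) : ✗ arg 1 at [1] has sort B, expected A

ill-sorted at position [1]: expected A, got B


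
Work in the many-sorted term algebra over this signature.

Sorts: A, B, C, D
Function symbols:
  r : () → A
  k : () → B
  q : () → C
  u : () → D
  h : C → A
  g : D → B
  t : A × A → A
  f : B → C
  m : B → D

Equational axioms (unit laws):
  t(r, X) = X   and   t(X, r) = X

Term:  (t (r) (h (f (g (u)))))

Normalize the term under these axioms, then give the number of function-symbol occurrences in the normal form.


1. (t (r) (h (f (g (u)))))  →  (h (f (g (u))))
normal form: (h (f (g (u))))

size = 4


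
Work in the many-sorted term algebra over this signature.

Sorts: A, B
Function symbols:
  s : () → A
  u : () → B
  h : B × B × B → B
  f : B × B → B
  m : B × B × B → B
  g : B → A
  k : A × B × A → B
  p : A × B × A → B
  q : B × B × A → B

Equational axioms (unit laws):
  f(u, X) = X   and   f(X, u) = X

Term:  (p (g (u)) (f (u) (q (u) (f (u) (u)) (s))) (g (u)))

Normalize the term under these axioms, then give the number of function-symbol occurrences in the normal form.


1. (p (g (u)) (f (u) (q (u) (f (u) (u)) (s))) (g (u)))  →  (p (g (u)) (q (u) (f (u) (u)) (s)) (g (u)))
2. (p (g (u)) (q (u) (f (u) (u)) (s)) (g (u)))  →  (p (g (u)) (q (u) (u) (s)) (g (u)))
normal form: (p (g (u)) (q (u) (u) (s)) (g (u)))

size = 9


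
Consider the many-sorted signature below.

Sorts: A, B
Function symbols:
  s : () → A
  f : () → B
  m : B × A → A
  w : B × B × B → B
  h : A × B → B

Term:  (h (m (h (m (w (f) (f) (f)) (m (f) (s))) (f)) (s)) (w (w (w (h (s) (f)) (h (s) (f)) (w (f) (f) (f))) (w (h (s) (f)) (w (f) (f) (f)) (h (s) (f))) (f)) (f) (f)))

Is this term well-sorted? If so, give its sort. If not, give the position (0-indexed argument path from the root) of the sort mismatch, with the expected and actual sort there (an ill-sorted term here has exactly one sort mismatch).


well-sorted; sort = B

          (f) : B
          (f) : B
          (f) : B
        (w (f) (f) (f)) : B
          (f) : B
          (s) : A
        (m (f) (s)) : A
      (m (w (f) (f) (f)) (m (f) (s))) : A
      (f) : B
    (h (m (w (f) (f) (f)) (m (f) (s))) (f)) : B
    (s) : A
  (m (h (m (w (f) (f) (f)) (m (f) (s))) (f)) (s)) : A
          (s) : A
          (f) : B
        (h (s) (f)) : B
          (s) : A
          (f) : B
        (h (s) (f)) : B
          (f) : B
          (f) : B
          (f) : B
        (w (f) (f) (f)) : B
      (w (h (s) (f)) (h (s) (f)) (w (f) (f) (f))) : B
          (s) : A
          (f) : B
        (h (s) (f)) : B
          (f) : B
          (f) : B
          (f) : B
        (w (f) (f) (f)) : B
          (s) : A
          (f) : B
        (h (s) (f)) : B
      (w (h (s) (f)) (w (f) (f) (f)) (h (s) (f))) : B
      (f) : B
    (w (w (h (s) (f)) (h (s) (f)) (w (f) (f) (f))) (w (h (s) (f)) (w (f) (f) (f)) (h (s) (f))) (f)) : B
    (f) : B
    (f) : B
  (w (w (w (h (s) (f)) (h (s) (f)) (w (f) (f) (f))) (w (h (s) (f)) (w (f) (f) (f)) (h (s) (f))) (f)) (f) (f)) : B
(h (m (h (m (w (f) (f) (f)) (m (f) (s))) (f)) (s)) (w (w (w (h (s) (f)) (h (s) (f)) (w (f) (f) (f))) (w (h (s) (f)) (w (f) (f) (f)) (h (s) (f))) (f)) (f) (f))) : B


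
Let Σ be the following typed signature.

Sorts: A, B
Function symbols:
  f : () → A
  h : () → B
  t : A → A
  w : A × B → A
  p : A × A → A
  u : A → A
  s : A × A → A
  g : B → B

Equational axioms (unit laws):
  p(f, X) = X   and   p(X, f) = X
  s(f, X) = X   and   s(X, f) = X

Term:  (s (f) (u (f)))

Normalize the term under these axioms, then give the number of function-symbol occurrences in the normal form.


1. (s (f) (u (f)))  →  (u (f))
normal form: (u (f))

size = 2


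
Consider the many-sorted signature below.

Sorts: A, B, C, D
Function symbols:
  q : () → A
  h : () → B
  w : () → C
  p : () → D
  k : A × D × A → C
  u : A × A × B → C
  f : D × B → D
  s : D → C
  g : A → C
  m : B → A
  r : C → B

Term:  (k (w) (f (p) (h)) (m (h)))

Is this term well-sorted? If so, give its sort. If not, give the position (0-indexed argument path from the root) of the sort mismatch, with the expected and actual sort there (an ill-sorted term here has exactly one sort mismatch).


  (w) : C
    (p) : D
    (h) : B
  (f (p) (h)) : D
    (h) : B
  (m (h)) : A
(k (w) (f (p) (h)) (m (h))) : ✗ arg 0 at [0] has sort C, expected A

ill-sorted at position [0]: expected A, got C


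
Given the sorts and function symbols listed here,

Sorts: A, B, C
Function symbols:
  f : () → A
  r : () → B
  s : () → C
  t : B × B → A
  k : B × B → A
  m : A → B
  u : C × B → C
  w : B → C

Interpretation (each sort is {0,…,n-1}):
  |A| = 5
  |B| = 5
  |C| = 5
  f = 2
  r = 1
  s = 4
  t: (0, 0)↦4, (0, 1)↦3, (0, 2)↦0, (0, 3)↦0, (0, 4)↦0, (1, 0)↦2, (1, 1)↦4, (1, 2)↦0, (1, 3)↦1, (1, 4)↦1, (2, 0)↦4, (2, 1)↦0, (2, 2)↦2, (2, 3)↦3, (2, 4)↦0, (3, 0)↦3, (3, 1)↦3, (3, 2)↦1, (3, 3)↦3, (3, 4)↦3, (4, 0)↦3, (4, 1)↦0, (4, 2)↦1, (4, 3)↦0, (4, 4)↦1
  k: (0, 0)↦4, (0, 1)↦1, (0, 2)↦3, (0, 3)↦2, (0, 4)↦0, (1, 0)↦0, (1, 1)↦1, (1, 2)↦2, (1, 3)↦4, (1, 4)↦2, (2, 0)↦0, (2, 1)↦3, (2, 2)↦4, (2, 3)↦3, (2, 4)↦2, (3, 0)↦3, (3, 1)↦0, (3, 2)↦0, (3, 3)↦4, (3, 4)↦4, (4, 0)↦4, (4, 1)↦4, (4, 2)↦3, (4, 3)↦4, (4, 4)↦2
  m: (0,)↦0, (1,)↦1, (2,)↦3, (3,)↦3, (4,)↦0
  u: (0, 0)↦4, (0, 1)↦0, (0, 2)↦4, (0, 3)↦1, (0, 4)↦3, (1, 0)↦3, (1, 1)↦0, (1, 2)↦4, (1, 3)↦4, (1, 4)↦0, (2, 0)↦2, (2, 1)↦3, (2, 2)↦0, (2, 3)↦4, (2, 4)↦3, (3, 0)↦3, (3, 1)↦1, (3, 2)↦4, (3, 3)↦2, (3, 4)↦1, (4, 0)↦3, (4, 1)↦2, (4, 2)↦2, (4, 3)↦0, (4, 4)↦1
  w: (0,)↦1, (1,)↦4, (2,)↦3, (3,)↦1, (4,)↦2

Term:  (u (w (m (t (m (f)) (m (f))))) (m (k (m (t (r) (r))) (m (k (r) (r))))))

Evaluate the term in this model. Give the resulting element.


value = 0

  f = 2
  (m (f)) = m(2,) = 3
  f = 2
  (m (f)) = m(2,) = 3
  (t (m (f)) (m (f))) = t(3, 3) = 3
  (m (t (m (f)) (m (f)))) = m(3,) = 3
  (w (m (t (m (f)) (m (f))))) = w(3,) = 1
  r = 1
  r = 1
  (t (r) (r)) = t(1, 1) = 4
  (m (t (r) (r))) = m(4,) = 0
  r = 1
  r = 1
  (k (r) (r)) = k(1, 1) = 1
  (m (k (r) (r))) = m(1,) = 1
  (k (m (t (r) (r))) (m (k (r) (r)))) = k(0, 1) = 1
  (m (k (m (t (r) (r))) (m (k (r) (r))))) = m(1,) = 1
  (u (w (m (t (m (f)) (m (f))))) (m (k (m (t (r) (r))) (m (k (r) (r)))))) = u(1, 1) = 0


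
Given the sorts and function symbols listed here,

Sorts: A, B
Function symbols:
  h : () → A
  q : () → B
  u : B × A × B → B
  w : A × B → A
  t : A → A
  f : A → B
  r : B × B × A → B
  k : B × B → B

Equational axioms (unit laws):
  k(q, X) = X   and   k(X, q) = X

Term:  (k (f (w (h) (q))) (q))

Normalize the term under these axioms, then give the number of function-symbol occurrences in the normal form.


size = 4

1. (k (f (w (h) (q))) (q))  →  (f (w (h) (q)))
normal form: (f (w (h) (q)))


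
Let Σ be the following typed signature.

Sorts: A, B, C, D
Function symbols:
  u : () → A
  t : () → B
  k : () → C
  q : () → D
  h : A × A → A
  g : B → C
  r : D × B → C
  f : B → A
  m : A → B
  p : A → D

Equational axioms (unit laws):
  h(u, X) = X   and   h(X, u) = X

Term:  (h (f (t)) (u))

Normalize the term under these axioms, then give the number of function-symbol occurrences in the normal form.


1. (h (f (t)) (u))  →  (f (t))
normal form: (f (t))

size = 2


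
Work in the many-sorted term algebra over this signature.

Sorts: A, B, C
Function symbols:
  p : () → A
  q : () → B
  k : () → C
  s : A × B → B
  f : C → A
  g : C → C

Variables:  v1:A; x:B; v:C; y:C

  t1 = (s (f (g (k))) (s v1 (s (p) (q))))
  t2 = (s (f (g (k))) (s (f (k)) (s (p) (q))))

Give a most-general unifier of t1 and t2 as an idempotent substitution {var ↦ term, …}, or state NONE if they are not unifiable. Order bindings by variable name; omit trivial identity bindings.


{v1 ↦ (f (k))}


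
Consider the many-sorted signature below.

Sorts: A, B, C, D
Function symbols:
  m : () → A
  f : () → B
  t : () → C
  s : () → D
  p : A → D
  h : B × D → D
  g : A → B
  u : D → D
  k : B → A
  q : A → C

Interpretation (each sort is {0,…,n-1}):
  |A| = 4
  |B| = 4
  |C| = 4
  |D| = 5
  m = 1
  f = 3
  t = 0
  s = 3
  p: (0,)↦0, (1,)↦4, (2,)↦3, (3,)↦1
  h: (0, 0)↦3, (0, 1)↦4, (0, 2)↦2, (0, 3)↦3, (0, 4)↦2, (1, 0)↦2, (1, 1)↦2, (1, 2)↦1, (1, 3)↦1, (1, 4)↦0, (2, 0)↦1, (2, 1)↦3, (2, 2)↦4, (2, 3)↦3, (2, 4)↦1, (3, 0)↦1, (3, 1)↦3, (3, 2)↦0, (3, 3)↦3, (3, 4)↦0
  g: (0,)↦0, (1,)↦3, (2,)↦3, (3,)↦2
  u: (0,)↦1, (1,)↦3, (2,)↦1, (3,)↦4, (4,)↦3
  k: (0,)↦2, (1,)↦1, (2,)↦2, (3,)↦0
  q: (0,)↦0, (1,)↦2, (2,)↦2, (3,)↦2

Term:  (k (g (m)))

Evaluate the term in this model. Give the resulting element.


  m = 1
  (g (m)) = g(1,) = 3
  (k (g (m))) = k(3,) = 0

value = 0


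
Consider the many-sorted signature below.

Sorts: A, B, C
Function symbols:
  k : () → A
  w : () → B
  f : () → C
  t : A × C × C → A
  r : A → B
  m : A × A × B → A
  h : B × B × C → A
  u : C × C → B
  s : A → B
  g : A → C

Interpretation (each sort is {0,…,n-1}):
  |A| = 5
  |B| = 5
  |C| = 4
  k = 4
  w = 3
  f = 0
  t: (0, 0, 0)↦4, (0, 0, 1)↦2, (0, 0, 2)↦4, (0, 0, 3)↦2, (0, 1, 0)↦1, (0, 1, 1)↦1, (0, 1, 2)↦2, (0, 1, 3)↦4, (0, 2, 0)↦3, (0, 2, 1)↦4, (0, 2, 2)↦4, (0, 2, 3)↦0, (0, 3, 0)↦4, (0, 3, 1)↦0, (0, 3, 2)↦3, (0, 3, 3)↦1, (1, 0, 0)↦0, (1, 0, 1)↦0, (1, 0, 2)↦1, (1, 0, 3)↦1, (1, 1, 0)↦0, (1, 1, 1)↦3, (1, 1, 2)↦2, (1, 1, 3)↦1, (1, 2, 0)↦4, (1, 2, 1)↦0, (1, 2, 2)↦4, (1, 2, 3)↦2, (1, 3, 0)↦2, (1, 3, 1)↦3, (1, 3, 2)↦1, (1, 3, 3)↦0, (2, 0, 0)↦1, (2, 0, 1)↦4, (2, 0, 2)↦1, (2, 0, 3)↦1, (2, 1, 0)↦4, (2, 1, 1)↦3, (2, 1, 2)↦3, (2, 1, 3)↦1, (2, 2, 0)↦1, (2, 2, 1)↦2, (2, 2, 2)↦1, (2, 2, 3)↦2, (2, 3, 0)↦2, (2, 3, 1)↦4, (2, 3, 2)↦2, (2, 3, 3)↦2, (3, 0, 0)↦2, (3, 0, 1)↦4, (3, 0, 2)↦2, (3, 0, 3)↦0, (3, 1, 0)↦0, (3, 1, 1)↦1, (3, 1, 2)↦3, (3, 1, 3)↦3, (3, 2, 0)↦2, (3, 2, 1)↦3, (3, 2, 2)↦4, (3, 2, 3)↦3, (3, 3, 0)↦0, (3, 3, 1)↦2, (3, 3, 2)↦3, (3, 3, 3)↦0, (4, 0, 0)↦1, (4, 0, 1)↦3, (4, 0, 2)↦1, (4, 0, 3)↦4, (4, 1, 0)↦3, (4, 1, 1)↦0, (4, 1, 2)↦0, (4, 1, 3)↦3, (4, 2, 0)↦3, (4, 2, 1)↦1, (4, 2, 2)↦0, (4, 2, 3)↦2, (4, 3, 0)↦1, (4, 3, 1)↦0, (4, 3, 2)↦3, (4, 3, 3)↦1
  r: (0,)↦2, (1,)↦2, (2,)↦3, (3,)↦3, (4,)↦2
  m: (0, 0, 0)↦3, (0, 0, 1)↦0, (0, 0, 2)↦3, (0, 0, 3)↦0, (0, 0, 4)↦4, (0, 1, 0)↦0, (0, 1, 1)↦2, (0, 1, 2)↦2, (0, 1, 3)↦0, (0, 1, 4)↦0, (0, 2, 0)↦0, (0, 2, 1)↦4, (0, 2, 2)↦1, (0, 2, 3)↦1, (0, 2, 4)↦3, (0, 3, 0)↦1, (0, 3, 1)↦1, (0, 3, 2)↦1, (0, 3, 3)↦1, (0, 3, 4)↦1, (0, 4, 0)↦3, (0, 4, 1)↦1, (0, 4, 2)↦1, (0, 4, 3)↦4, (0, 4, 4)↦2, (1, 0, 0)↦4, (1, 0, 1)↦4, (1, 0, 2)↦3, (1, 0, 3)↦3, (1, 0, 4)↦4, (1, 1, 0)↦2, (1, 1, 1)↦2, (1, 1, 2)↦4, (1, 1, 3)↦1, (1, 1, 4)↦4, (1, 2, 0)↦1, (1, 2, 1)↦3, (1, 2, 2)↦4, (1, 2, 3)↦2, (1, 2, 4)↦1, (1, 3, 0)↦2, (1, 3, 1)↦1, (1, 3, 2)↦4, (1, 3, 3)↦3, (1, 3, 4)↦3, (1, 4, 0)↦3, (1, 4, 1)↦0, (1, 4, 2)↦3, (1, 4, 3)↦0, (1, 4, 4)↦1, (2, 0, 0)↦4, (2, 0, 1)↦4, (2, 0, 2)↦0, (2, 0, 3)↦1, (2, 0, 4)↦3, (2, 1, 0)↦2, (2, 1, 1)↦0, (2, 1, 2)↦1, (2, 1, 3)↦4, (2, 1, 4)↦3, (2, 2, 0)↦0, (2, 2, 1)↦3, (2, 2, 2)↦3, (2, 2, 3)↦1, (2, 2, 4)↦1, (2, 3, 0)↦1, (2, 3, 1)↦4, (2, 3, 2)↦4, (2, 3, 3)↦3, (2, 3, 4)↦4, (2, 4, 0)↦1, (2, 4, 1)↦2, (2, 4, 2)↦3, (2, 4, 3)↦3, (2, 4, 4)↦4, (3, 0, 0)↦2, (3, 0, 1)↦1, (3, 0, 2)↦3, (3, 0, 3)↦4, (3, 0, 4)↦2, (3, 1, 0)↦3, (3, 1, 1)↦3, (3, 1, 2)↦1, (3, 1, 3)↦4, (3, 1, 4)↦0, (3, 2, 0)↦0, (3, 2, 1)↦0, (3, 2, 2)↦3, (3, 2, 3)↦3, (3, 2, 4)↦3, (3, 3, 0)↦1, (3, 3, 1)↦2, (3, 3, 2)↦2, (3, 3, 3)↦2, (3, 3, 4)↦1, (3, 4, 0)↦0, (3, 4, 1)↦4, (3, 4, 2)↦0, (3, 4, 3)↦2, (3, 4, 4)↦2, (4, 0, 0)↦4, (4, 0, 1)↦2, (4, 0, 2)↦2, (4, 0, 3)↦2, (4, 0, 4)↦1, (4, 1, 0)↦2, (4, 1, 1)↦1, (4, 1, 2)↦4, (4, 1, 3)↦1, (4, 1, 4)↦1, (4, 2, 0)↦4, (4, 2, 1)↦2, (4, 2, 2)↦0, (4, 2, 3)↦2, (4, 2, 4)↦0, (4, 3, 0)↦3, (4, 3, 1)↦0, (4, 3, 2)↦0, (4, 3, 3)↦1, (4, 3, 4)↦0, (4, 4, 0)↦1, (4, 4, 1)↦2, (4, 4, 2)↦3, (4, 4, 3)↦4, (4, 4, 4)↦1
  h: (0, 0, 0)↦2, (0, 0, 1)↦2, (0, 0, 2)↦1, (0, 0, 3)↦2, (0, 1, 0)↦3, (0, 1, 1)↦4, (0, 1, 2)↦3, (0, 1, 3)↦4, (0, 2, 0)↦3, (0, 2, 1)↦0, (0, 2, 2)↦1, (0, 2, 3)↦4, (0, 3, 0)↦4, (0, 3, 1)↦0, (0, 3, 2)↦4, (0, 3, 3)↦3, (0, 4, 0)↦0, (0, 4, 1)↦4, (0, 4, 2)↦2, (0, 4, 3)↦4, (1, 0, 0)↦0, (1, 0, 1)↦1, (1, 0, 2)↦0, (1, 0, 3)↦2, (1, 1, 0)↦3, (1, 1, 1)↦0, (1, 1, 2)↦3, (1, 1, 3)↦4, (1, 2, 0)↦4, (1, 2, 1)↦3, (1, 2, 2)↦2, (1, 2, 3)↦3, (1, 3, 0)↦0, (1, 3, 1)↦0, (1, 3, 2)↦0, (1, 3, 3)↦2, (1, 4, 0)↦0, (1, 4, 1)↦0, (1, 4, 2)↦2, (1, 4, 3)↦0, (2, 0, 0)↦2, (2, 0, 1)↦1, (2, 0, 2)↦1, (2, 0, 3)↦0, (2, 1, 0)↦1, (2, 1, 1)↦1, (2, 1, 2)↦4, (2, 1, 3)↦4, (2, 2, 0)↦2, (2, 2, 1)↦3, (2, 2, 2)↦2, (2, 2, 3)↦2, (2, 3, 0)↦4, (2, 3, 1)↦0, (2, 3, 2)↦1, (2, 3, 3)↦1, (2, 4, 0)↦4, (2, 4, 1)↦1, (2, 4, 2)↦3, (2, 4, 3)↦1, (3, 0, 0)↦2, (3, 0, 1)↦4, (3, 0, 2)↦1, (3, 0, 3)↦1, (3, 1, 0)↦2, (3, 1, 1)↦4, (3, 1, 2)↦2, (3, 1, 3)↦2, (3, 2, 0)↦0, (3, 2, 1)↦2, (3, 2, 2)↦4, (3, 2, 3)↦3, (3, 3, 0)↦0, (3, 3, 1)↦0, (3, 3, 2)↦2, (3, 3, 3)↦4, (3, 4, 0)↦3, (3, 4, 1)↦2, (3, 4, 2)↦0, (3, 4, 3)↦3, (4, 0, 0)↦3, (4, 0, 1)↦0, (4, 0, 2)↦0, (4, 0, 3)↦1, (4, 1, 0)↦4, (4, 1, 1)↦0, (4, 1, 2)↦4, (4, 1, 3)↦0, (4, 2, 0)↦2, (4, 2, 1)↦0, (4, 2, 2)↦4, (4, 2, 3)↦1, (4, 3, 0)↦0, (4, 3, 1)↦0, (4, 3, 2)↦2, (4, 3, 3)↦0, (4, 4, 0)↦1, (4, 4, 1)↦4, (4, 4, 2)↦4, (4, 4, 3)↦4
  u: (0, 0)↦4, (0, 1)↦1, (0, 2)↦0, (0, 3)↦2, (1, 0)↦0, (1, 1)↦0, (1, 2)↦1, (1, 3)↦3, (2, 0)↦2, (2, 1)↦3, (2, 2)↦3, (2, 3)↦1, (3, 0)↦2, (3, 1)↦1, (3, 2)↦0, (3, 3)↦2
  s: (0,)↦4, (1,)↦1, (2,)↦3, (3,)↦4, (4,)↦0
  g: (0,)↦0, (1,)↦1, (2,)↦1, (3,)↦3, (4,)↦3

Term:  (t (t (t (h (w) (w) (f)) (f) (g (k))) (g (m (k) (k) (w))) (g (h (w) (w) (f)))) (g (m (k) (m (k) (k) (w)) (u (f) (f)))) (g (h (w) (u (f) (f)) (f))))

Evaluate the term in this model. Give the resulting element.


value = 1

  w = 3
  w = 3
  f = 0
  (h (w) (w) (f)) = h(3, 3, 0) = 0
  f = 0
  k = 4
  (g (k)) = g(4,) = 3
  (t (h (w) (w) (f)) (f) (g (k))) = t(0, 0, 3) = 2
  k = 4
  k = 4
  w = 3
  (m (k) (k) (w)) = m(4, 4, 3) = 4
  (g (m (k) (k) (w))) = g(4,) = 3
  w = 3
  w = 3
  f = 0
  (h (w) (w) (f)) = h(3, 3, 0) = 0
  (g (h (w) (w) (f))) = g(0,) = 0
  (t (t (h (w) (w) (f)) (f) (g (k))) (g (m (k) (k) (w))) (g (h (w) (w) (f)))) = t(2, 3, 0) = 2
  k = 4
  k = 4
  k = 4
  w = 3
  (m (k) (k) (w)) = m(4, 4, 3) = 4
  f = 0
  f = 0
  (u (f) (f)) = u(0, 0) = 4
  (m (k) (m (k) (k) (w)) (u (f) (f))) = m(4, 4, 4) = 1
  (g (m (k) (m (k) (k) (w)) (u (f) (f)))) = g(1,) = 1
  w = 3
  f = 0
  f = 0
  (u (f) (f)) = u(0, 0) = 4
  f = 0
  (h (w) (u (f) (f)) (f)) = h(3, 4, 0) = 3
  (g (h (w) (u (f) (f)) (f))) = g(3,) = 3
  (t (t (t (h (w) (w) (f)) (f) (g (k))) (g (m (k) (k) (w))) (g (h (w) (w) (f)))) (g (m (k) (m (k) (k) (w)) (u (f) (f)))) (g (h (w) (u (f) (f)) (f)))) = t(2, 1, 3) = 1
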